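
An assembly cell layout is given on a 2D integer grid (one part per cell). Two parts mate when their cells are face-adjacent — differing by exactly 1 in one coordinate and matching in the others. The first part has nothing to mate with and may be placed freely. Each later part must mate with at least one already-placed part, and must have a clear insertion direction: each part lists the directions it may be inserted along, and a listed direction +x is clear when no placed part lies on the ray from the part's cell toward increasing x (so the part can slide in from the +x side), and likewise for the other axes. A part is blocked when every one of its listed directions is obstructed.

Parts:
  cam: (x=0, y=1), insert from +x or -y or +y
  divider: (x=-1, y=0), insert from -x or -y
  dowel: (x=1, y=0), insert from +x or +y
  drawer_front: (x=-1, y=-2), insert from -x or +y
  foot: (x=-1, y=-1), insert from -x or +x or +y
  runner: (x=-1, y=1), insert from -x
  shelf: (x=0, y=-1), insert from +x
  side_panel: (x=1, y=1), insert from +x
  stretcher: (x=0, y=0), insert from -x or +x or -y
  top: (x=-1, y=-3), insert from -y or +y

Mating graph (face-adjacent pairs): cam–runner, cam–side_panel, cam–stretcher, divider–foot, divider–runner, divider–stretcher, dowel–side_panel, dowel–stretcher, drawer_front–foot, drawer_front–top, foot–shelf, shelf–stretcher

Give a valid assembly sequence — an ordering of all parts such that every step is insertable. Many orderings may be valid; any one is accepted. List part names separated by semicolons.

divider; runner; stretcher; cam; shelf; side_panel; dowel; foot; drawer_front; top

1. divider@(-1, 0) [-x clear] — {divider}
2. runner@(-1, 1) [-x clear] — {divider, runner}
3. stretcher@(0, 0) [+x clear] — {divider, runner, stretcher}
4. cam@(0, 1) [+x clear] — {cam, divider, runner, stretcher}
5. shelf@(0, -1) [+x clear] — {cam, divider, runner, shelf, stretcher}
6. side_panel@(1, 1) [+x clear] — {cam, divider, runner, shelf, side_panel, stretcher}
7. dowel@(1, 0) [+x clear] — {cam, divider, dowel, runner, shelf, side_panel, stretcher}
8. foot@(-1, -1) [-x clear] — {cam, divider, dowel, foot, runner, shelf, side_panel, stretcher}
9. drawer_front@(-1, -2) [-x clear] — {cam, divider, dowel, drawer_front, foot, runner, shelf, side_panel, stretcher}
10. top@(-1, -3) [-y clear] — {cam, divider, dowel, drawer_front, foot, runner, shelf, side_panel, stretcher, top}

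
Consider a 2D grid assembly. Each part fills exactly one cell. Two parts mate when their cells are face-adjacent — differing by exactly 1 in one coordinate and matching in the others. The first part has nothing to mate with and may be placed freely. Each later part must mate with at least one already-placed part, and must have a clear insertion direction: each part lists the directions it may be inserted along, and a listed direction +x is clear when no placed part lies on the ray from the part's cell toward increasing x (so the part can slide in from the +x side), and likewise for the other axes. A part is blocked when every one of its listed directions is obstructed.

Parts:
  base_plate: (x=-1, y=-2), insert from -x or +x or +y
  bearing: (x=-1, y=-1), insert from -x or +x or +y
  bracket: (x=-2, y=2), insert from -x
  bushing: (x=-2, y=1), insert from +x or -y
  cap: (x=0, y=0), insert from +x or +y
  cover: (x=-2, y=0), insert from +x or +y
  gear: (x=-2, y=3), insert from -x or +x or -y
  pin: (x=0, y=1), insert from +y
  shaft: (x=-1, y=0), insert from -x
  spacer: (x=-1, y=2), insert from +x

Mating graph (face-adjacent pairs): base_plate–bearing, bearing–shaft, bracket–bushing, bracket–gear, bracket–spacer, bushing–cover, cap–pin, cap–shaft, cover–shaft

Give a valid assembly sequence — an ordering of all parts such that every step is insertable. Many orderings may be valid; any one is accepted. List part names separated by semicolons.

shaft; cap; cover; bushing; bracket; spacer; gear; pin; bearing; base_plate

1. shaft@(-1, 0) [-x clear] — {shaft}
2. cap@(0, 0) [+x clear] — {cap, shaft}
3. cover@(-2, 0) [+y clear] — {cap, cover, shaft}
4. bushing@(-2, 1) [+x clear] — {bushing, cap, cover, shaft}
5. bracket@(-2, 2) [-x clear] — {bracket, bushing, cap, cover, shaft}
6. spacer@(-1, 2) [+x clear] — {bracket, bushing, cap, cover, shaft, spacer}
7. gear@(-2, 3) [-x clear] — {bracket, bushing, cap, cover, gear, shaft, spacer}
8. pin@(0, 1) [+y clear] — {bracket, bushing, cap, cover, gear, pin, shaft, spacer}
9. bearing@(-1, -1) [-x clear] — {bearing, bracket, bushing, cap, cover, gear, pin, shaft, spacer}
10. base_plate@(-1, -2) [-x clear] — {base_plate, bearing, bracket, bushing, cap, cover, gear, pin, shaft, spacer}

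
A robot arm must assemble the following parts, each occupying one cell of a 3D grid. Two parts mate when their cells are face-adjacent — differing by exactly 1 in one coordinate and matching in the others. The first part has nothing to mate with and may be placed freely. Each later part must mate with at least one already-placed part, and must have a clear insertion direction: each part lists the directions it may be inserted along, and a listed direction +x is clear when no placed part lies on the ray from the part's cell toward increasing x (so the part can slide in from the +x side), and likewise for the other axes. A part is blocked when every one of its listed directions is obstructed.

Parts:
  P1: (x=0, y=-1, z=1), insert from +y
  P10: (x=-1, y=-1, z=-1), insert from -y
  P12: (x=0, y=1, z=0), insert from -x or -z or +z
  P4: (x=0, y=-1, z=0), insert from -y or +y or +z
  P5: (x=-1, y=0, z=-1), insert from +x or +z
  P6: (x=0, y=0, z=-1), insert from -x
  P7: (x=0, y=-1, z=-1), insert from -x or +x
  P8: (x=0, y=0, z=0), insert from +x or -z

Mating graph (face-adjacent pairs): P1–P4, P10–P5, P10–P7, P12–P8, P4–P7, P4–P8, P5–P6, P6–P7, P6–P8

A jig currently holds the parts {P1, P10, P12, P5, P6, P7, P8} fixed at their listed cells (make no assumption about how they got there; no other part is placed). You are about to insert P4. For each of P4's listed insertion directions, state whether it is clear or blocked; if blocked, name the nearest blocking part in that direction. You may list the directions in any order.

-y: ray from P4(0, -1, 0) has no placed part ⇒ clear
+y: nearest on ray is P8@(0, 0, 0) ⇒ blocked
+z: nearest on ray is P1@(0, -1, 1) ⇒ blocked

+y: blocked by P8; +z: blocked by P1; -y: clear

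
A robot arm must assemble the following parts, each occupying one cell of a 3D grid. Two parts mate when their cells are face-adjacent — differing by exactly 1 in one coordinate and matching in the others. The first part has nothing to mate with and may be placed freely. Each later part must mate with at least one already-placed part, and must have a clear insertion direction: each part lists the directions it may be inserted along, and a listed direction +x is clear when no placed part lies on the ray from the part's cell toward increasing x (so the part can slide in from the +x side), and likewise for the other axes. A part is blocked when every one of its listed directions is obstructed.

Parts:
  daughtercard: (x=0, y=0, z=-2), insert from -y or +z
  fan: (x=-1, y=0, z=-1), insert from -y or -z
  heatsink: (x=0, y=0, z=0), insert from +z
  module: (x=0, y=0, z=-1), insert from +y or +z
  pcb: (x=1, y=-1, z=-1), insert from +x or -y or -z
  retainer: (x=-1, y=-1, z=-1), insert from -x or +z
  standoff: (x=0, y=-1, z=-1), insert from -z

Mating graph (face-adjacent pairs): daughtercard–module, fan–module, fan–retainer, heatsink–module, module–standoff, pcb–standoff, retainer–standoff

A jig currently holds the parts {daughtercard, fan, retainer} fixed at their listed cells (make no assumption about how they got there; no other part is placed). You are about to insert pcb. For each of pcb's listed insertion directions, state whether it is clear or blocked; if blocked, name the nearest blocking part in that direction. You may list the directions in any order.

+x: clear; -y: clear; -z: clear

+x: ray from pcb(1, -1, -1) has no placed part ⇒ clear
-y: ray from pcb(1, -1, -1) has no placed part ⇒ clear
-z: ray from pcb(1, -1, -1) has no placed part ⇒ clear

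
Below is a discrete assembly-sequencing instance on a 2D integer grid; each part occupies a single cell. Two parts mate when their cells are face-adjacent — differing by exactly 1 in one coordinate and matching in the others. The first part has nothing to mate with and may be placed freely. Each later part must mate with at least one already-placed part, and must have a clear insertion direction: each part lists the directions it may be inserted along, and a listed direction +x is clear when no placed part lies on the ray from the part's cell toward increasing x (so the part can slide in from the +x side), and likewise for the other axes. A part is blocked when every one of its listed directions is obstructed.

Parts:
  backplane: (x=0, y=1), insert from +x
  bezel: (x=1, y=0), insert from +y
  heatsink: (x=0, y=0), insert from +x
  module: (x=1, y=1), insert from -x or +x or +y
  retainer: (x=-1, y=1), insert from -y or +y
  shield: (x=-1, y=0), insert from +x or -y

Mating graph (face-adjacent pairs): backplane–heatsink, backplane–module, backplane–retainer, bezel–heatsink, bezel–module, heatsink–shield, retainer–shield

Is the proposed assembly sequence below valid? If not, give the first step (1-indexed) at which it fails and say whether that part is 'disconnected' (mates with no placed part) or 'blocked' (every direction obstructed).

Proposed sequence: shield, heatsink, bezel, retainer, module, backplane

Invalid at step 6 (blocked)

1. shield@(-1, 0) [+x clear] — {shield}
2. heatsink@(0, 0) [+x clear] — {heatsink, shield}
3. bezel@(1, 0) [+y clear] — {bezel, heatsink, shield}
4. retainer@(-1, 1) [+y clear] — {bezel, heatsink, retainer, shield}
5. module@(1, 1) [+x clear] — {bezel, heatsink, module, retainer, shield}
6. backplane@(0, 1) — +x all obstructed ⇒ blocked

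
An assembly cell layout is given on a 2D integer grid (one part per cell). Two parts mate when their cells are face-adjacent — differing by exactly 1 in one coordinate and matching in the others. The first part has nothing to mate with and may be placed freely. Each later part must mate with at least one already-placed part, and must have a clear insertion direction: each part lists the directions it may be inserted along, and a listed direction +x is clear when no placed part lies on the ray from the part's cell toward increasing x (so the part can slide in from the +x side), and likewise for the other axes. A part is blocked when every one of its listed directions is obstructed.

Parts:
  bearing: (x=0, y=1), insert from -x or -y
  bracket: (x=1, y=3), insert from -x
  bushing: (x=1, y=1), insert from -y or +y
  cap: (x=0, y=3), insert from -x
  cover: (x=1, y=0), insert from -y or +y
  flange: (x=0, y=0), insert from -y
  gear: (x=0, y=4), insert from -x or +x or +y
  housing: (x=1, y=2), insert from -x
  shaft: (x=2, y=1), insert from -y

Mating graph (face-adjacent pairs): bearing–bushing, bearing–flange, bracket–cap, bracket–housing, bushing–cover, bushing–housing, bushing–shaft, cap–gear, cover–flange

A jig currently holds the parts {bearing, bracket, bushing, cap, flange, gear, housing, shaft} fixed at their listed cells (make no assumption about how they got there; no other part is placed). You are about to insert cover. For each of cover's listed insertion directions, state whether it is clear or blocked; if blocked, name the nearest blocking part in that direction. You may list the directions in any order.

-y: ray from cover(1, 0) has no placed part ⇒ clear
+y: nearest on ray is bushing@(1, 1) ⇒ blocked

+y: blocked by bushing; -y: clear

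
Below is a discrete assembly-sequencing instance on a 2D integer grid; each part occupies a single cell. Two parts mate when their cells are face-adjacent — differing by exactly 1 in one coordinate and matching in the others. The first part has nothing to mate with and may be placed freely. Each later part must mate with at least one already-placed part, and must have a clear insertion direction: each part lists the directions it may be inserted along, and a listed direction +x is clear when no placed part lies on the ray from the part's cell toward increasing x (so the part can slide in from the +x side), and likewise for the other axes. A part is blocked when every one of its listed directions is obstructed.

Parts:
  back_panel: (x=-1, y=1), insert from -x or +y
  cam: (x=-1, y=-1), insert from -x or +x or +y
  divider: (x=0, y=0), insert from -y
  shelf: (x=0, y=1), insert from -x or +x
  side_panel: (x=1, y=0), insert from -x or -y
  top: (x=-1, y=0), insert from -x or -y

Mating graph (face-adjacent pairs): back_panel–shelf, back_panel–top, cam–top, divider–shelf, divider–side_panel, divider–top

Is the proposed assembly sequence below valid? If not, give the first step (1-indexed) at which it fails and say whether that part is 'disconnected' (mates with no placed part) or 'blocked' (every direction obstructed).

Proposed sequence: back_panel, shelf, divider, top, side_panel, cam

Valid

1. back_panel@(-1, 1) [-x clear] — {back_panel}
2. shelf@(0, 1) [+x clear] — {back_panel, shelf}
3. divider@(0, 0) [-y clear] — {back_panel, divider, shelf}
4. top@(-1, 0) [-x clear] — {back_panel, divider, shelf, top}
5. side_panel@(1, 0) [-y clear] — {back_panel, divider, shelf, side_panel, top}
6. cam@(-1, -1) [-x clear] — {back_panel, cam, divider, shelf, side_panel, top}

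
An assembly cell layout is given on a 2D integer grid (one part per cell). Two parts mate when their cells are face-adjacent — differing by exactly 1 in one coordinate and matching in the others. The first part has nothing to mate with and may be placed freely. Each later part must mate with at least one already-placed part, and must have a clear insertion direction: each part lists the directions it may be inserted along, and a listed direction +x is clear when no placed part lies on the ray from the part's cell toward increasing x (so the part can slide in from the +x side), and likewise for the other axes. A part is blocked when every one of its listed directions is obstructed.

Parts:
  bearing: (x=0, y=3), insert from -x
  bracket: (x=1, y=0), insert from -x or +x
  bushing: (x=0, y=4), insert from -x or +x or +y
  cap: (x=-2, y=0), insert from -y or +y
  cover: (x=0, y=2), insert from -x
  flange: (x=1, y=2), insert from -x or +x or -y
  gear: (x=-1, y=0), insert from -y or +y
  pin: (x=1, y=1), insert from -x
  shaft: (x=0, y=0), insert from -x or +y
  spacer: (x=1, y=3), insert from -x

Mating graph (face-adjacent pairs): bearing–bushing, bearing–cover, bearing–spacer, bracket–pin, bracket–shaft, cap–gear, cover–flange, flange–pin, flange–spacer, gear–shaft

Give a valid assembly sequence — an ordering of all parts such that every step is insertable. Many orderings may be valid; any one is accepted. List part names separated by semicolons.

1. cover@(0, 2) [-x clear] — {cover}
2. flange@(1, 2) [+x clear] — {cover, flange}
3. spacer@(1, 3) [-x clear] — {cover, flange, spacer}
4. pin@(1, 1) [-x clear] — {cover, flange, pin, spacer}
5. bracket@(1, 0) [-x clear] — {bracket, cover, flange, pin, spacer}
6. bearing@(0, 3) [-x clear] — {bearing, bracket, cover, flange, pin, spacer}
7. bushing@(0, 4) [-x clear] — {bearing, bracket, bushing, cover, flange, pin, spacer}
8. shaft@(0, 0) [-x clear] — {bearing, bracket, bushing, cover, flange, pin, shaft, spacer}
9. gear@(-1, 0) [-y clear] — {bearing, bracket, bushing, cover, flange, gear, pin, shaft, spacer}
10. cap@(-2, 0) [-y clear] — {bearing, bracket, bushing, cap, cover, flange, gear, pin, shaft, spacer}

cover; flange; spacer; pin; bracket; bearing; bushing; shaft; gear; cap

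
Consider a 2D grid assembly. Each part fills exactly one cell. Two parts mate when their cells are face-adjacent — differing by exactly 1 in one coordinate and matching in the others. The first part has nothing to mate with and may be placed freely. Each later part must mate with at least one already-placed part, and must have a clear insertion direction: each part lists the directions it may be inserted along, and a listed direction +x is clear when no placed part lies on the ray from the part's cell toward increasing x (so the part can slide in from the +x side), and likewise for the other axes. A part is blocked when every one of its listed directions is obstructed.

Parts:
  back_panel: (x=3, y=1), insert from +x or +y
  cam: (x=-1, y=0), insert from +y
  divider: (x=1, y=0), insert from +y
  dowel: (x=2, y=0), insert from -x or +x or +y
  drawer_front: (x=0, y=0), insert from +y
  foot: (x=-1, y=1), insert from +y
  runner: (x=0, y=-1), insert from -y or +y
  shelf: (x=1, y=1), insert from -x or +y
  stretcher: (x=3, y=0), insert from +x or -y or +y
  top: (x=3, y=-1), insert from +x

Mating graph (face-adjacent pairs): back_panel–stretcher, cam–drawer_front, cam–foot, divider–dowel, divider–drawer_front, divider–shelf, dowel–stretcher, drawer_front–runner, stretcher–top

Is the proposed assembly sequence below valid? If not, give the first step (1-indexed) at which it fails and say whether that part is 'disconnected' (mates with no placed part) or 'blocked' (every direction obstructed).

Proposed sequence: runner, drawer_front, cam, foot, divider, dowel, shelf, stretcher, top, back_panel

Valid

1. runner@(0, -1) [-y clear] — {runner}
2. drawer_front@(0, 0) [+y clear] — {drawer_front, runner}
3. cam@(-1, 0) [+y clear] — {cam, drawer_front, runner}
4. foot@(-1, 1) [+y clear] — {cam, drawer_front, foot, runner}
5. divider@(1, 0) [+y clear] — {cam, divider, drawer_front, foot, runner}
6. dowel@(2, 0) [+x clear] — {cam, divider, dowel, drawer_front, foot, runner}
7. shelf@(1, 1) [+y clear] — {cam, divider, dowel, drawer_front, foot, runner, shelf}
8. stretcher@(3, 0) [+x clear] — {cam, divider, dowel, drawer_front, foot, runner, shelf, stretcher}
9. top@(3, -1) [+x clear] — {cam, divider, dowel, drawer_front, foot, runner, shelf, stretcher, top}
10. back_panel@(3, 1) [+x clear] — {back_panel, cam, divider, dowel, drawer_front, foot, runner, shelf, stretcher, top}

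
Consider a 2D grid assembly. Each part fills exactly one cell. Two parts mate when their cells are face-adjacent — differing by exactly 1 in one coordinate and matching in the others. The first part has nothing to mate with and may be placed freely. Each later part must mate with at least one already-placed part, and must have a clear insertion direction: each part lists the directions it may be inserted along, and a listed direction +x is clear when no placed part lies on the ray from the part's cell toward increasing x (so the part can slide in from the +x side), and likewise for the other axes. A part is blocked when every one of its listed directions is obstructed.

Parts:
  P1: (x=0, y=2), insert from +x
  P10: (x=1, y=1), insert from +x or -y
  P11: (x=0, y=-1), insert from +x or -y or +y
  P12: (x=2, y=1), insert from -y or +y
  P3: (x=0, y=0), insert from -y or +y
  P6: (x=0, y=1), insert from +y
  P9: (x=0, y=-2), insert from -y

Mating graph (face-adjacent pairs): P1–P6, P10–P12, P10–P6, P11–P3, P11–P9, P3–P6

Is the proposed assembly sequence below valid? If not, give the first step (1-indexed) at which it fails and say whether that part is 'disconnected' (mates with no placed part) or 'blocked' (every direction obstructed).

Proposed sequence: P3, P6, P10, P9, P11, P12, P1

1. P3@(0, 0) [-y clear] — {P3}
2. P6@(0, 1) [+y clear] — {P3, P6}
3. P10@(1, 1) [+x clear] — {P10, P3, P6}
4. P9@(0, -2) — no placed neighbour ⇒ disconnected

Invalid at step 4 (disconnected)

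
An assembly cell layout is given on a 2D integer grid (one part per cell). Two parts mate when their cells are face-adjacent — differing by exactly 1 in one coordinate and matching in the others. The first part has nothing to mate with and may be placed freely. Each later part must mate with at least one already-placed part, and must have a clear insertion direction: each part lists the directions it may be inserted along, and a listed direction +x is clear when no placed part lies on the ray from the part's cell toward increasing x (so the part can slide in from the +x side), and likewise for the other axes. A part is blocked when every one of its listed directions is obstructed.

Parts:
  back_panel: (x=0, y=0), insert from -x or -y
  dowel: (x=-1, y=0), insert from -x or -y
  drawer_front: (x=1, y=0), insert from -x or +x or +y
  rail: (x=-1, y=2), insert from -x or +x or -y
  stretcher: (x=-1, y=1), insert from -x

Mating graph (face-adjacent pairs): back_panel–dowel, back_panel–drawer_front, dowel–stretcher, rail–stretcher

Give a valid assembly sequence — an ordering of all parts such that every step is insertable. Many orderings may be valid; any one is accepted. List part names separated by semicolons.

1. rail@(-1, 2) [-x clear] — {rail}
2. stretcher@(-1, 1) [-x clear] — {rail, stretcher}
3. dowel@(-1, 0) [-x clear] — {dowel, rail, stretcher}
4. back_panel@(0, 0) [-y clear] — {back_panel, dowel, rail, stretcher}
5. drawer_front@(1, 0) [+x clear] — {back_panel, dowel, drawer_front, rail, stretcher}

rail; stretcher; dowel; back_panel; drawer_front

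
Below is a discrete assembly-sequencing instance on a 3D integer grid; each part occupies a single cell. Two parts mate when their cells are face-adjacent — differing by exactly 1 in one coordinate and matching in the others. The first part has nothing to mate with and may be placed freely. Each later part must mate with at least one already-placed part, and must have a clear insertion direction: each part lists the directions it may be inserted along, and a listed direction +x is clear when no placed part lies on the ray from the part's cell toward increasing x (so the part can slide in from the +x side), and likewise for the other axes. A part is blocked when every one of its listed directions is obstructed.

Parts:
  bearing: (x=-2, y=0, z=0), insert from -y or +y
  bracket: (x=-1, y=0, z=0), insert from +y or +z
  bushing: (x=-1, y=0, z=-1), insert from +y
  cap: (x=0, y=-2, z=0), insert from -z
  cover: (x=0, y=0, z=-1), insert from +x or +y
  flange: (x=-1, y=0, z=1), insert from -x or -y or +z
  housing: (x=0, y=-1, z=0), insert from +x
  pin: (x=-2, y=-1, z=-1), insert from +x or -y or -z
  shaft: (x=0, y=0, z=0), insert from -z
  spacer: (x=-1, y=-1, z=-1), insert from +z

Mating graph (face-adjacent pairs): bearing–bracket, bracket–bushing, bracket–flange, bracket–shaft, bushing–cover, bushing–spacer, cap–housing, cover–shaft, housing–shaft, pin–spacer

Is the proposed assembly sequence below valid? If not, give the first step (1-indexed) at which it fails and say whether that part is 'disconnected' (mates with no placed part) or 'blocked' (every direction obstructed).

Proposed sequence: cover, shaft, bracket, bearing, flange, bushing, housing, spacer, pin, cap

Invalid at step 2 (blocked)

1. cover@(0, 0, -1) [+x clear] — {cover}
2. shaft@(0, 0, 0) — -z all obstructed ⇒ blocked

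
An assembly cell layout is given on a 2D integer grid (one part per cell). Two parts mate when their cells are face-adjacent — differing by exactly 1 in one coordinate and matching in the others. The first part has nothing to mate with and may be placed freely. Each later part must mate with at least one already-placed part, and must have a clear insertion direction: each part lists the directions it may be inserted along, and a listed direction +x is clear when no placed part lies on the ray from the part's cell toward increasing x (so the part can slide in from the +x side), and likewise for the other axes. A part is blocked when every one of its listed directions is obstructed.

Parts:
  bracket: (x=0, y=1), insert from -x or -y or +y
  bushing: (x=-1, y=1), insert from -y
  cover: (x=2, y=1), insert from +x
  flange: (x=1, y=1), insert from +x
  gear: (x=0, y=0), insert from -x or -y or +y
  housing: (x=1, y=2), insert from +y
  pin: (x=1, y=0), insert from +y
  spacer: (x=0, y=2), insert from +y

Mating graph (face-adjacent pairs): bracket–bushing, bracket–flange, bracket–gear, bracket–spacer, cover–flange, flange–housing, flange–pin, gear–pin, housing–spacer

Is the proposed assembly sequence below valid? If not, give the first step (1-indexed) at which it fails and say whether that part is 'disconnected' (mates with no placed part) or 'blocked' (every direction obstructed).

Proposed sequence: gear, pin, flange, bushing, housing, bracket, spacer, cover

Invalid at step 4 (disconnected)

1. gear@(0, 0) [-x clear] — {gear}
2. pin@(1, 0) [+y clear] — {gear, pin}
3. flange@(1, 1) [+x clear] — {flange, gear, pin}
4. bushing@(-1, 1) — no placed neighbour ⇒ disconnected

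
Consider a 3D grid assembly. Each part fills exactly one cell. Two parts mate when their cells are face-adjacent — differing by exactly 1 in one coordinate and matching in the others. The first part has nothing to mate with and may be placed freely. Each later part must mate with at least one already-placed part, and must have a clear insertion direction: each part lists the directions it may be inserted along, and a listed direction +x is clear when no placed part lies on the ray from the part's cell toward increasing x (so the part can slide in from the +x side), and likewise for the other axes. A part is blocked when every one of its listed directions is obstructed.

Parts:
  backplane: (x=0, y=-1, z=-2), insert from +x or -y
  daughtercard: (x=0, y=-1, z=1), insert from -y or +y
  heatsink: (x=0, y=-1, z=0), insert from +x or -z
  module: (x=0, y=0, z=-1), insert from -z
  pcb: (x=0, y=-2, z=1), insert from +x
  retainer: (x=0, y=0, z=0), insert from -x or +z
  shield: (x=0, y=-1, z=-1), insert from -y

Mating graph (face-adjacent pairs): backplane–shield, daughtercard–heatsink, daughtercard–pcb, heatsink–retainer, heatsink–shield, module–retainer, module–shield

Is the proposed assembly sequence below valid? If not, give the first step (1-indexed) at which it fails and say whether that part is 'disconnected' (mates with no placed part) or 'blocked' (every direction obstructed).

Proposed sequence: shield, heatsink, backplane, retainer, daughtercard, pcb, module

Valid

1. shield@(0, -1, -1) [-y clear] — {shield}
2. heatsink@(0, -1, 0) [+x clear] — {heatsink, shield}
3. backplane@(0, -1, -2) [+x clear] — {backplane, heatsink, shield}
4. retainer@(0, 0, 0) [-x clear] — {backplane, heatsink, retainer, shield}
5. daughtercard@(0, -1, 1) [-y clear] — {backplane, daughtercard, heatsink, retainer, shield}
6. pcb@(0, -2, 1) [+x clear] — {backplane, daughtercard, heatsink, pcb, retainer, shield}
7. module@(0, 0, -1) [-z clear] — {backplane, daughtercard, heatsink, module, pcb, retainer, shield}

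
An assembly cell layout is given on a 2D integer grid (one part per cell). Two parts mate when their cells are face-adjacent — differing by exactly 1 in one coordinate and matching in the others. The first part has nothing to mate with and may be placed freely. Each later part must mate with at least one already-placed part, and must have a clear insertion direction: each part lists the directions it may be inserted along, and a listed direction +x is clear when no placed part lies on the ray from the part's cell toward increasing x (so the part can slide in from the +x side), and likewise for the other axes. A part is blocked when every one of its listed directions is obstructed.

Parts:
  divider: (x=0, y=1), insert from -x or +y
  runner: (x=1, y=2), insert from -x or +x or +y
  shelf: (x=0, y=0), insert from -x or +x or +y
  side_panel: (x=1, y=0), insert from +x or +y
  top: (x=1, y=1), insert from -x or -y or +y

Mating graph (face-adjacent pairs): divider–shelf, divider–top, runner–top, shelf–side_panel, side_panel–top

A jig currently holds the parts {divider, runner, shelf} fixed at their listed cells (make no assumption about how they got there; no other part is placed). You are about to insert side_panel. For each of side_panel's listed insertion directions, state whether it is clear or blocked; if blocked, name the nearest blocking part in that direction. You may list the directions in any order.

+x: clear; +y: blocked by runner

+x: ray from side_panel(1, 0) has no placed part ⇒ clear
+y: nearest on ray is runner@(1, 2) ⇒ blocked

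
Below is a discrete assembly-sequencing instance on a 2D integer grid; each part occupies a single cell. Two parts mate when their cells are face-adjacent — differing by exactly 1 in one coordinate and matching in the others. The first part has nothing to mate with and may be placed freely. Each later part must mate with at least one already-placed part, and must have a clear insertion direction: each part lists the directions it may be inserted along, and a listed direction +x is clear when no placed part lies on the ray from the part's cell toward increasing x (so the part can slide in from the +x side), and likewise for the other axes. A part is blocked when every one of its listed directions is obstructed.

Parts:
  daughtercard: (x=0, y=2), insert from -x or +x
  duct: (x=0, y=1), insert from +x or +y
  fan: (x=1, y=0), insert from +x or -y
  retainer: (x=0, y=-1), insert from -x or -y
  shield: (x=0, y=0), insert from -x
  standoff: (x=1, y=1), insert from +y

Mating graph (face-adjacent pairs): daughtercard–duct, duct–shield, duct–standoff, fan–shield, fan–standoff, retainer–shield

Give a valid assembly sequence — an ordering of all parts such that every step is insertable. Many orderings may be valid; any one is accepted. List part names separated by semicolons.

fan; shield; duct; daughtercard; retainer; standoff

1. fan@(1, 0) [+x clear] — {fan}
2. shield@(0, 0) [-x clear] — {fan, shield}
3. duct@(0, 1) [+x clear] — {duct, fan, shield}
4. daughtercard@(0, 2) [-x clear] — {daughtercard, duct, fan, shield}
5. retainer@(0, -1) [-x clear] — {daughtercard, duct, fan, retainer, shield}
6. standoff@(1, 1) [+y clear] — {daughtercard, duct, fan, retainer, shield, standoff}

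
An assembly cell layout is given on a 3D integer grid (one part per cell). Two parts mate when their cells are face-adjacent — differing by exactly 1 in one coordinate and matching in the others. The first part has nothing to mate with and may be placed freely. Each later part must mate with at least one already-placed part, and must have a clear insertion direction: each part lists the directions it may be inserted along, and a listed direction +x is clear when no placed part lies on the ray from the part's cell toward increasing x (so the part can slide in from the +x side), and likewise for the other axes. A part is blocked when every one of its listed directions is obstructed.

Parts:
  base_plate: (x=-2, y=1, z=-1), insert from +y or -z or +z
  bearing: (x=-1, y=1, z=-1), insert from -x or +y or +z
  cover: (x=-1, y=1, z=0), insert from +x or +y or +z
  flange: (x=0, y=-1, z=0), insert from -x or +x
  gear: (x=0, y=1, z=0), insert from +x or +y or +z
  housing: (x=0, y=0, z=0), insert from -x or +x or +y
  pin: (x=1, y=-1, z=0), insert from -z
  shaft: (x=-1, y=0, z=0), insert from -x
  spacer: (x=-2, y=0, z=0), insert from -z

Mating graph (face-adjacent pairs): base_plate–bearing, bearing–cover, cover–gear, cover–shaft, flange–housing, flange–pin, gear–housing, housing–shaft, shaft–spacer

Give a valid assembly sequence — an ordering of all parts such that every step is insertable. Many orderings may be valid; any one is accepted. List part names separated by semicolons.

base_plate; bearing; cover; shaft; spacer; gear; housing; flange; pin

1. base_plate@(-2, 1, -1) [+y clear] — {base_plate}
2. bearing@(-1, 1, -1) [+y clear] — {base_plate, bearing}
3. cover@(-1, 1, 0) [+x clear] — {base_plate, bearing, cover}
4. shaft@(-1, 0, 0) [-x clear] — {base_plate, bearing, cover, shaft}
5. spacer@(-2, 0, 0) [-z clear] — {base_plate, bearing, cover, shaft, spacer}
6. gear@(0, 1, 0) [+x clear] — {base_plate, bearing, cover, gear, shaft, spacer}
7. housing@(0, 0, 0) [+x clear] — {base_plate, bearing, cover, gear, housing, shaft, spacer}
8. flange@(0, -1, 0) [-x clear] — {base_plate, bearing, cover, flange, gear, housing, shaft, spacer}
9. pin@(1, -1, 0) [-z clear] — {base_plate, bearing, cover, flange, gear, housing, pin, shaft, spacer}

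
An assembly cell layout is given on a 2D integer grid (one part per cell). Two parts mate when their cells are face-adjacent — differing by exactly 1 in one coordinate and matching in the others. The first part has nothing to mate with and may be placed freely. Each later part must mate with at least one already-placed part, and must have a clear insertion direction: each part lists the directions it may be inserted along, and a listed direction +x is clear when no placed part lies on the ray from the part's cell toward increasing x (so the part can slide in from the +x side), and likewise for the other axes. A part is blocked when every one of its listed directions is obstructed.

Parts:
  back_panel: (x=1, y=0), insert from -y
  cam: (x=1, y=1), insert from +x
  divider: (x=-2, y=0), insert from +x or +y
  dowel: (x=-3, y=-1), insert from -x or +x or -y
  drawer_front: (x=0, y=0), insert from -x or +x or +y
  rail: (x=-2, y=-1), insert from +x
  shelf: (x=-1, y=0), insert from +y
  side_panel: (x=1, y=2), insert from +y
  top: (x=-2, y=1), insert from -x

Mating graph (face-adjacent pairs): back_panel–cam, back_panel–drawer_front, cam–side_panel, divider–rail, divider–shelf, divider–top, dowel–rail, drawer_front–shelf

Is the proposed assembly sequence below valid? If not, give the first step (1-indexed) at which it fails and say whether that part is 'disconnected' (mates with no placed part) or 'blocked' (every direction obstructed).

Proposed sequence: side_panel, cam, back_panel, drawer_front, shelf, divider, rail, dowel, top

Valid

1. side_panel@(1, 2) [+y clear] — {side_panel}
2. cam@(1, 1) [+x clear] — {cam, side_panel}
3. back_panel@(1, 0) [-y clear] — {back_panel, cam, side_panel}
4. drawer_front@(0, 0) [-x clear] — {back_panel, cam, drawer_front, side_panel}
5. shelf@(-1, 0) [+y clear] — {back_panel, cam, drawer_front, shelf, side_panel}
6. divider@(-2, 0) [+y clear] — {back_panel, cam, divider, drawer_front, shelf, side_panel}
7. rail@(-2, -1) [+x clear] — {back_panel, cam, divider, drawer_front, rail, shelf, side_panel}
8. dowel@(-3, -1) [-x clear] — {back_panel, cam, divider, dowel, drawer_front, rail, shelf, side_panel}
9. top@(-2, 1) [-x clear] — {back_panel, cam, divider, dowel, drawer_front, rail, shelf, side_panel, top}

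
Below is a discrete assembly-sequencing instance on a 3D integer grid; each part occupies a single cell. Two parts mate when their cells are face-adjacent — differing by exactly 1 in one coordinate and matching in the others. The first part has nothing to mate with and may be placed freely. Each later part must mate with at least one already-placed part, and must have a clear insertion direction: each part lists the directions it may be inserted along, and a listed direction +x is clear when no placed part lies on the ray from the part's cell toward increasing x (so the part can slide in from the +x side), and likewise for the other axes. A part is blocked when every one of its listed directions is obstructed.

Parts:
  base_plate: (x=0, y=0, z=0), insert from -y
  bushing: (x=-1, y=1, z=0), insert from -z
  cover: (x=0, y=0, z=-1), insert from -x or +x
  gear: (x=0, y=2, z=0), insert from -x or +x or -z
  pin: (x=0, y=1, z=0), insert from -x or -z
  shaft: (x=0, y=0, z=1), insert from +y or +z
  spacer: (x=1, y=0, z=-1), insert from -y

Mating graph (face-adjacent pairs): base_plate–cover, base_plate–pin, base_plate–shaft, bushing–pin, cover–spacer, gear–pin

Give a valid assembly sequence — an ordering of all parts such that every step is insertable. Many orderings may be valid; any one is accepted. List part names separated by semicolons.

1. cover@(0, 0, -1) [-x clear] — {cover}
2. spacer@(1, 0, -1) [-y clear] — {cover, spacer}
3. base_plate@(0, 0, 0) [-y clear] — {base_plate, cover, spacer}
4. shaft@(0, 0, 1) [+y clear] — {base_plate, cover, shaft, spacer}
5. pin@(0, 1, 0) [-x clear] — {base_plate, cover, pin, shaft, spacer}
6. gear@(0, 2, 0) [-x clear] — {base_plate, cover, gear, pin, shaft, spacer}
7. bushing@(-1, 1, 0) [-z clear] — {base_plate, bushing, cover, gear, pin, shaft, spacer}

cover; spacer; base_plate; shaft; pin; gear; bushing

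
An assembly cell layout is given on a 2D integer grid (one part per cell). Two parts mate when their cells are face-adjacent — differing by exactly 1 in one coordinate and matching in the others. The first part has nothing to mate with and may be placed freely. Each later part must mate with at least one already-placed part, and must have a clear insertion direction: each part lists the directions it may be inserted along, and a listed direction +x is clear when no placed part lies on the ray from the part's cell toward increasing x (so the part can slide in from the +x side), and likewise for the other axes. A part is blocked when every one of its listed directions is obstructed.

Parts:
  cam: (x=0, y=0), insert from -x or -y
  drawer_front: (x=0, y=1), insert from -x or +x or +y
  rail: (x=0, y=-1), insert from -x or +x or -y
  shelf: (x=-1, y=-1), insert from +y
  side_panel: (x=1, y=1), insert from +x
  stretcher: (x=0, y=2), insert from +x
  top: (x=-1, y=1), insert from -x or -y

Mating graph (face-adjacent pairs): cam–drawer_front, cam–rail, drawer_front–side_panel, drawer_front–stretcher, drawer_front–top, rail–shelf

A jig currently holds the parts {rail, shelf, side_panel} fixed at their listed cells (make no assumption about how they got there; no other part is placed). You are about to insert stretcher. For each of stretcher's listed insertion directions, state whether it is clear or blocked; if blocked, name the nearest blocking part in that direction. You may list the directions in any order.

+x: clear

+x: ray from stretcher(0, 2) has no placed part ⇒ clear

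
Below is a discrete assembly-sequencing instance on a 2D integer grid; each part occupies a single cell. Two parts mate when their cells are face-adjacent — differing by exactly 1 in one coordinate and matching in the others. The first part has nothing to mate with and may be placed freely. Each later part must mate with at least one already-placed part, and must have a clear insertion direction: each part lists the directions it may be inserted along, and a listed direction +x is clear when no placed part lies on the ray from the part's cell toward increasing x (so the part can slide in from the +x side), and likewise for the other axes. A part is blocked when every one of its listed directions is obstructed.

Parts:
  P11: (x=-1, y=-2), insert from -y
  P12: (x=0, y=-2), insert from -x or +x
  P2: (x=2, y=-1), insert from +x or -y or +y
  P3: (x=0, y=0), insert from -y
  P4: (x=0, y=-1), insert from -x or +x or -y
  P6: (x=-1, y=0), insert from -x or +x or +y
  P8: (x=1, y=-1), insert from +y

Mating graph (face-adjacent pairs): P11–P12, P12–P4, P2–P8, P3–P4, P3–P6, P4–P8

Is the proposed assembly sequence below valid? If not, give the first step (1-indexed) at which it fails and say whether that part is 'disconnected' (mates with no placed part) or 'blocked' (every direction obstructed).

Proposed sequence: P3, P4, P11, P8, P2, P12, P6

Invalid at step 3 (disconnected)

1. P3@(0, 0) [-y clear] — {P3}
2. P4@(0, -1) [-x clear] — {P3, P4}
3. P11@(-1, -2) — no placed neighbour ⇒ disconnected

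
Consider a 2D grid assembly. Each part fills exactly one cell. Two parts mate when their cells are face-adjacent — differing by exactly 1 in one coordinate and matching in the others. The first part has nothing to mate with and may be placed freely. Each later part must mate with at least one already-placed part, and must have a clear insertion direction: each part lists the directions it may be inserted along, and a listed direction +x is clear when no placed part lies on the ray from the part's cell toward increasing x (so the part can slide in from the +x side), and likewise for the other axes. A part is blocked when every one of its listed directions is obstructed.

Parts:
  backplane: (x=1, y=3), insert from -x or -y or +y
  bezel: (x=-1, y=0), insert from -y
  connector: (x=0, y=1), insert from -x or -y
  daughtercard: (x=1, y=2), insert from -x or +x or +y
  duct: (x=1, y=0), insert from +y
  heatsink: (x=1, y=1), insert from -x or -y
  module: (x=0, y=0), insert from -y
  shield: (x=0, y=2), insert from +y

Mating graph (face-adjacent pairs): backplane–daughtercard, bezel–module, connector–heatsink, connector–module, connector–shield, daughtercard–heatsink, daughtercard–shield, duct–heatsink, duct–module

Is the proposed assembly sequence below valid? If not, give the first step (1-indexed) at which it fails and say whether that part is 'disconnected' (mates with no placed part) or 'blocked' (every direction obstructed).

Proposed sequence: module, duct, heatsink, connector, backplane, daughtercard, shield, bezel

Invalid at step 5 (disconnected)

1. module@(0, 0) [-y clear] — {module}
2. duct@(1, 0) [+y clear] — {duct, module}
3. heatsink@(1, 1) [-x clear] — {duct, heatsink, module}
4. connector@(0, 1) [-x clear] — {connector, duct, heatsink, module}
5. backplane@(1, 3) — no placed neighbour ⇒ disconnected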